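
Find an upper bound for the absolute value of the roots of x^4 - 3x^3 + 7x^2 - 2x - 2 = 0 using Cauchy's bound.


Cauchy's bound: all roots r satisfy |r| <= 1 + max(|a_i/a_n|) for i = 0,...,n-1
where a_n is the leading coefficient.

Coefficients: [1, -3, 7, -2, -2]
Leading coefficient a_n = 1
Ratios |a_i/a_n|: 3, 7, 2, 2
Maximum ratio: 7
Cauchy's bound: |r| <= 1 + 7 = 8

Upper bound = 8


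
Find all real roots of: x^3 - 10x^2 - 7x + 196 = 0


Let p(x) = x^3 - 10x^2 - 7x + 196. By the rational root theorem (leading coefficient 1), any rational root is an integer divisor of 196: try ±1, ±2, ... in turn.
Test x = 1: value = 180 ≠ 0.
Test x = -1: value = 192 ≠ 0.
Test x = 2: value = 150 ≠ 0.
Test x = -2: value = 162 ≠ 0.
Test x = 4: value = 72 ≠ 0.
Test x = -4: value = 0 ✓, so (x + 4) is a factor.
Synthetic division by (x + 4): bring down 1; 1(-4) - 10 = -14; (-14)(-4) - 7 = 49; 49(-4) + 196 = 0 → quotient x^2 - 14x + 49, remainder 0.
Solve the quadratic x^2 - 14x + 49 = 0: discriminant = (-14)^2 - 4(1)(49) = 196 - 196 = 0.
Discriminant = 0, so a double root: x = 14/2 = 7.

x = -4, x = 7 (multiplicity 2)


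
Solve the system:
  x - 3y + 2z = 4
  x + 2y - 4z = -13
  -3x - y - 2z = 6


Using Cramer's rule. Expand each determinant along the first row.
D  = 1*[2*(-2) - (-4)*(-1)] - (-3)*[1*(-2) - (-4)*(-3)] + 2*[1*(-1) - 2*(-3)]
  = 1*(-8) - (-3)*(-14) + 2*(5) = -40
Dx = 4*[2*(-2) - (-4)*(-1)] - (-3)*[(-13)*(-2) - (-4)*6] + 2*[(-13)*(-1) - 2*6]
  = 4*(-8) - (-3)*(50) + 2*(1) = 120
Dy = 1*[(-13)*(-2) - (-4)*6] - 4*[1*(-2) - (-4)*(-3)] + 2*[1*6 - (-13)*(-3)]
  = 1*(50) - 4*(-14) + 2*(-33) = 40
Dz = 1*[2*6 - (-13)*(-1)] - (-3)*[1*6 - (-13)*(-3)] + 4*[1*(-1) - 2*(-3)]
  = 1*(-1) - (-3)*(-33) + 4*(5) = -80
x = Dx/D = 120/-40 = -3, y = Dy/D = 40/-40 = -1, z = Dz/D = -80/-40 = 2
Check eq1: (1)(-3) + (-3)(-1) + (2)(2) = 4 = 4 ✓
Check eq2: (1)(-3) + (2)(-1) + (-4)(2) = -13 = -13 ✓
Check eq3: (-3)(-3) + (-1)(-1) + (-2)(2) = 6 = 6 ✓

x = -3, y = -1, z = 2


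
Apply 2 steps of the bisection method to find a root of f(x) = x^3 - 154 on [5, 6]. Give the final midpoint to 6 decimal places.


f(x) = x^3 - 154
f(5) = -29 < 0
f(6) = 62 > 0

Step 1: midpoint = (5.000000 + 6.000000)/2 = 5.500000
  f(5.500000) = 12.375000
  f(mid) > 0, so root is in [5.000000, 5.500000]

Step 2: midpoint = (5.000000 + 5.500000)/2 = 5.250000
  f(5.250000) = -9.296875
  f(mid) < 0, so root is in [5.250000, 5.500000]

midpoint = 5.250000


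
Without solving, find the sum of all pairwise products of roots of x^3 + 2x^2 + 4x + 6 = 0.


By Vieta's formulas for x^3 + bx^2 + cx + d = 0:
  r1 + r2 + r3 = -b/a = -2
  r1*r2 + r1*r3 + r2*r3 = c/a = 4
  r1*r2*r3 = -d/a = -6


Sum of pairwise products = 4


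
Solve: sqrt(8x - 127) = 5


Square both sides: 8x - 127 = 5^2 = 25
8x = 25 + 127 = 152
x = 19
Check: sqrt(8*19 - 127) = sqrt(25) = 5 ✓

x = 19


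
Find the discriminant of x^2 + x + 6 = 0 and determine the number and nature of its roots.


For ax^2 + bx + c = 0, discriminant D = b^2 - 4ac
Here a = 1, b = 1, c = 6
D = (1)^2 - 4(1)(6) = 1 - 24 = -23

D = -23 < 0
The equation has no real roots (2 complex conjugate roots).

Discriminant = -23, no real roots (2 complex conjugate roots)


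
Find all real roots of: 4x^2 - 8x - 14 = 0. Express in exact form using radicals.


Using the quadratic formula: x = (-b ± sqrt(b^2 - 4ac)) / (2a)
Here a = 4, b = -8, c = -14
Discriminant = b^2 - 4ac = (-8)^2 - 4(4)(-14) = 64 + 224 = 288
Since discriminant = 288 > 0, there are two real roots.
x = (8 ± 12*sqrt(2)) / 8
Simplifying: x = (2 ± 3*sqrt(2)) / 2
Numerically: x ≈ 3.1213 or x ≈ -1.1213

x = (2 + 3*sqrt(2)) / 2 or x = (2 - 3*sqrt(2)) / 2


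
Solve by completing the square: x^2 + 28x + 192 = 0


Start: x^2 + 28x + 192 = 0
Move constant: x^2 + 28x = -192
Half of 28 is 14, squared is 196
Add 196 to both sides: x^2 + 28x + 196 = 4
(x + 14)^2 = 4
x + 14 = ±2
x = -14 + 2 = -12 or x = -14 - 2 = -16

x = -16, x = -12


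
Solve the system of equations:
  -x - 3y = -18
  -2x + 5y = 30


Using Cramer's rule:
Determinant D = (-1)(5) - (-2)(-3) = -5 - 6 = -11
Dx = (-18)(5) - (30)(-3) = -90 + 90 = 0
Dy = (-1)(30) - (-2)(-18) = -30 - 36 = -66
x = Dx/D = 0/-11 = 0
y = Dy/D = -66/-11 = 6

x = 0, y = 6


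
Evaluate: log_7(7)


We need the exponent such that 7^? = 7
7^1 = 7
Therefore log_7(7) = 1

1


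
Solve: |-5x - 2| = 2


An absolute value equation |expr| = 2 gives two cases:
Case 1: -5x - 2 = 2
  -5x = 4, so x = -4/5
Case 2: -5x - 2 = -2
  -5x = 0, so x = 0

x = -4/5, x = 0


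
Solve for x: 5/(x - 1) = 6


Multiply both sides by (x - 1): 5 = 6(x - 1)
Distribute: 5 = 6x - 6
6x = 5 + 6 = 11
x = 11/6

x = 11/6


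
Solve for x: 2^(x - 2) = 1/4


Express both sides with the same base.
1/4 = 2^(-2)
Since the bases match, equate exponents: x - 2 = -2
So x = -2 - (-2) = 0

x = 0


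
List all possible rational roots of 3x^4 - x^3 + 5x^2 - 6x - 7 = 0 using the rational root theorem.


Rational root theorem: possible roots are ±p/q where:
  p divides the constant term (-7): p ∈ {1, 7}
  q divides the leading coefficient (3): q ∈ {1, 3}

All possible rational roots: -7, -7/3, -1, -1/3, 1/3, 1, 7/3, 7

-7, -7/3, -1, -1/3, 1/3, 1, 7/3, 7


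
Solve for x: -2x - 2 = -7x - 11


Starting with: -2x - 2 = -7x - 11
Move all x terms to left: (-2 + 7)x = -11 + 2
Simplify: 5x = -9
Divide both sides by 5: x = -9/5

x = -9/5


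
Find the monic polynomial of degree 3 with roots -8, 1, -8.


A monic polynomial with roots -8, 1, -8 is:
p(x) = (x + 8)(x - 1)(x + 8)
After multiplying by (x + 8): x + 8
After multiplying by (x - 1): x^2 + 7x - 8
After multiplying by (x + 8): x^3 + 15x^2 + 48x - 64

x^3 + 15x^2 + 48x - 64


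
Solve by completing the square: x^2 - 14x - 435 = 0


Start: x^2 - 14x - 435 = 0
Move constant: x^2 - 14x = 435
Half of -14 is -7, squared is 49
Add 49 to both sides: x^2 - 14x + 49 = 484
(x - 7)^2 = 484
x - 7 = ±22
x = 7 + 22 = 29 or x = 7 - 22 = -15

x = -15, x = 29


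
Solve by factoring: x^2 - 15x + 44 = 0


We need two numbers that multiply to 44 and add to -15.
Those numbers are -11 and -4 (since (-11) * (-4) = 44 and (-11) + (-4) = -15).
So x^2 - 15x + 44 = (x - 11)(x - 4) = 0
Setting each factor to zero: x = 11 or x = 4

x = 4, x = 11


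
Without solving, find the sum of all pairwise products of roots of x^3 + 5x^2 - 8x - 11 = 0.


By Vieta's formulas for x^3 + bx^2 + cx + d = 0:
  r1 + r2 + r3 = -b/a = -5
  r1*r2 + r1*r3 + r2*r3 = c/a = -8
  r1*r2*r3 = -d/a = 11


Sum of pairwise products = -8


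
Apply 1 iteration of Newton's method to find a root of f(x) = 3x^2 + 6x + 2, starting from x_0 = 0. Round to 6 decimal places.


Newton's method: x_(n+1) = x_n - f(x_n)/f'(x_n)
f(x) = 3x^2 + 6x + 2
f'(x) = 6x + 6

Iteration 1:
  f(0.000000) = 2.000000
  f'(0.000000) = 6.000000
  x_1 = 0.000000 - (2.000000)/(6.000000) = -0.333333

x_1 = -0.333333


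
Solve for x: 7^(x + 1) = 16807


Express both sides with the same base.
16807 = 7^5
Since the bases match, equate exponents: x + 1 = 5
So x = 5 - (1) = 4

x = 4


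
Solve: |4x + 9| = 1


An absolute value equation |expr| = 1 gives two cases:
Case 1: 4x + 9 = 1
  4x = -8, so x = -2
Case 2: 4x + 9 = -1
  4x = -10, so x = -5/2

x = -5/2, x = -2


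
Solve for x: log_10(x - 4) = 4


Convert to exponential form: x - 4 = 10^4 = 10000
x = 10000 + 4 = 10004
Check: log_10(10004 - 4) = log_10(10000) = log_10(10000) = 4 ✓

x = 10004


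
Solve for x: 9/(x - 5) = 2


Multiply both sides by (x - 5): 9 = 2(x - 5)
Distribute: 9 = 2x - 10
2x = 9 + 10 = 19
x = 19/2

x = 19/2


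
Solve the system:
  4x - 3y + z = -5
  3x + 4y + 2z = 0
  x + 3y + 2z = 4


Using Cramer's rule. Expand each determinant along the first row.
D  = 4*[4*2 - 2*3] - (-3)*[3*2 - 2*1] + 1*[3*3 - 4*1]
  = 4*(2) - (-3)*(4) + 1*(5) = 25
Dx = (-5)*[4*2 - 2*3] - (-3)*[0*2 - 2*4] + 1*[0*3 - 4*4]
  = (-5)*(2) - (-3)*(-8) + 1*(-16) = -50
Dy = 4*[0*2 - 2*4] - (-5)*[3*2 - 2*1] + 1*[3*4 - 0*1]
  = 4*(-8) - (-5)*(4) + 1*(12) = 0
Dz = 4*[4*4 - 0*3] - (-3)*[3*4 - 0*1] + (-5)*[3*3 - 4*1]
  = 4*(16) - (-3)*(12) + (-5)*(5) = 75
x = Dx/D = -50/25 = -2, y = Dy/D = 0/25 = 0, z = Dz/D = 75/25 = 3
Check eq1: (4)(-2) + (-3)(0) + (1)(3) = -5 = -5 ✓
Check eq2: (3)(-2) + (4)(0) + (2)(3) = 0 = 0 ✓
Check eq3: (1)(-2) + (3)(0) + (2)(3) = 4 = 4 ✓

x = -2, y = 0, z = 3


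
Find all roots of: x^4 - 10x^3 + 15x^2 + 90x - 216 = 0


Let p(x) = x^4 - 10x^3 + 15x^2 + 90x - 216. By the rational root theorem (leading coefficient 1), any rational root is an integer divisor of 216: try ±1, ±2, ... in turn.
Test x = 1: value = -120 ≠ 0.
Test x = -1: value = -280 ≠ 0.
Test x = 2: value = -40 ≠ 0.
Test x = -2: value = -240 ≠ 0.
Test x = 3: value = 0 ✓, so (x - 3) is a factor.
Synthetic division by (x - 3): bring down 1; 1(3) - 10 = -7; (-7)(3) + 15 = -6; (-6)(3) + 90 = 72; 72(3) - 216 = 0 → quotient x^3 - 7x^2 - 6x + 72, remainder 0.
Continue with the quotient x^3 - 7x^2 - 6x + 72 (candidates must divide 72; re-test x = 3 first in case it repeats).
Test x = 3: value = 18 ≠ 0.
Test x = -3: value = 0 ✓, so (x + 3) is a factor.
Synthetic division by (x + 3): bring down 1; 1(-3) - 7 = -10; (-10)(-3) - 6 = 24; 24(-3) + 72 = 0 → quotient x^2 - 10x + 24, remainder 0.
Solve the quadratic x^2 - 10x + 24 = 0: discriminant = (-10)^2 - 4(1)(24) = 100 - 96 = 4.
sqrt(4) = 2, so x = (10 ± 2)/2: x = 6 or x = 4.
Collecting all roots found:

x = -3, x = 3, x = 4, x = 6


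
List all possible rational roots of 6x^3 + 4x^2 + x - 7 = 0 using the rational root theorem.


Rational root theorem: possible roots are ±p/q where:
  p divides the constant term (-7): p ∈ {1, 7}
  q divides the leading coefficient (6): q ∈ {1, 2, 3, 6}

All possible rational roots: -7, -7/2, -7/3, -7/6, -1, -1/2, -1/3, -1/6, 1/6, 1/3, 1/2, 1, 7/6, 7/3, 7/2, 7

-7, -7/2, -7/3, -7/6, -1, -1/2, -1/3, -1/6, 1/6, 1/3, 1/2, 1, 7/6, 7/3, 7/2, 7


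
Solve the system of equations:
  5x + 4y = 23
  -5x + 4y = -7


Using Cramer's rule:
Determinant D = (5)(4) - (-5)(4) = 20 + 20 = 40
Dx = (23)(4) - (-7)(4) = 92 + 28 = 120
Dy = (5)(-7) - (-5)(23) = -35 + 115 = 80
x = Dx/D = 120/40 = 3
y = Dy/D = 80/40 = 2

x = 3, y = 2


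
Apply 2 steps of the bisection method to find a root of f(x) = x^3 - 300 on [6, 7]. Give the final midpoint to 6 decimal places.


f(x) = x^3 - 300
f(6) = -84 < 0
f(7) = 43 > 0

Step 1: midpoint = (6.000000 + 7.000000)/2 = 6.500000
  f(6.500000) = -25.375000
  f(mid) < 0, so root is in [6.500000, 7.000000]

Step 2: midpoint = (6.500000 + 7.000000)/2 = 6.750000
  f(6.750000) = 7.546875
  f(mid) > 0, so root is in [6.500000, 6.750000]

midpoint = 6.750000


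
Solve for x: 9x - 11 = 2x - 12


Starting with: 9x - 11 = 2x - 12
Move all x terms to left: (9 - 2)x = -12 + 11
Simplify: 7x = -1
Divide both sides by 7: x = -1/7

x = -1/7


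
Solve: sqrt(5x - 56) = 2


Square both sides: 5x - 56 = 2^2 = 4
5x = 4 + 56 = 60
x = 12
Check: sqrt(5*12 - 56) = sqrt(4) = 2 ✓

x = 12


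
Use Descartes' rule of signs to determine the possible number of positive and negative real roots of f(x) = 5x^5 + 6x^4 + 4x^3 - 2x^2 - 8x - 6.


Descartes' rule of signs:

For positive roots, count sign changes in f(x) = 5x^5 + 6x^4 + 4x^3 - 2x^2 - 8x - 6:
Signs of coefficients: +, +, +, -, -, -
Number of sign changes: 1
Possible positive real roots: 1

For negative roots, examine f(-x) = -5x^5 + 6x^4 - 4x^3 - 2x^2 + 8x - 6:
Signs of coefficients: -, +, -, -, +, -
Number of sign changes: 4
Possible negative real roots: 4, 2, 0

Positive roots: 1; Negative roots: 4 or 2 or 0


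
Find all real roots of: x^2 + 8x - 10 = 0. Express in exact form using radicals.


Using the quadratic formula: x = (-b ± sqrt(b^2 - 4ac)) / (2a)
Here a = 1, b = 8, c = -10
Discriminant = b^2 - 4ac = 8^2 - 4(1)(-10) = 64 + 40 = 104
Since discriminant = 104 > 0, there are two real roots.
x = (-8 ± 2*sqrt(26)) / 2
Simplifying: x = -4 ± sqrt(26)
Numerically: x ≈ 1.0990 or x ≈ -9.0990

x = -4 + sqrt(26) or x = -4 - sqrt(26)


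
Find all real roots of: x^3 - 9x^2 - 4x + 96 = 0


Let p(x) = x^3 - 9x^2 - 4x + 96. By the rational root theorem (leading coefficient 1), any rational root is an integer divisor of 96: try ±1, ±2, ... in turn.
Test x = 1: value = 84 ≠ 0.
Test x = -1: value = 90 ≠ 0.
Test x = 2: value = 60 ≠ 0.
Test x = -2: value = 60 ≠ 0.
Test x = 3: value = 30 ≠ 0.
Test x = -3: value = 0 ✓, so (x + 3) is a factor.
Synthetic division by (x + 3): bring down 1; 1(-3) - 9 = -12; (-12)(-3) - 4 = 32; 32(-3) + 96 = 0 → quotient x^2 - 12x + 32, remainder 0.
Solve the quadratic x^2 - 12x + 32 = 0: discriminant = (-12)^2 - 4(1)(32) = 144 - 128 = 16.
sqrt(16) = 4, so x = (12 ± 4)/2: x = 8 or x = 4.

x = -3, x = 4, x = 8


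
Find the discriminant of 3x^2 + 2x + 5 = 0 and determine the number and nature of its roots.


For ax^2 + bx + c = 0, discriminant D = b^2 - 4ac
Here a = 3, b = 2, c = 5
D = (2)^2 - 4(3)(5) = 4 - 60 = -56

D = -56 < 0
The equation has no real roots (2 complex conjugate roots).

Discriminant = -56, no real roots (2 complex conjugate roots)


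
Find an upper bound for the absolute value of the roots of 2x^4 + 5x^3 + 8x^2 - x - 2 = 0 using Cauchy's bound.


Cauchy's bound: all roots r satisfy |r| <= 1 + max(|a_i/a_n|) for i = 0,...,n-1
where a_n is the leading coefficient.

Coefficients: [2, 5, 8, -1, -2]
Leading coefficient a_n = 2
Ratios |a_i/a_n|: 5/2, 4, 1/2, 1
Maximum ratio: 4
Cauchy's bound: |r| <= 1 + 4 = 5

Upper bound = 5


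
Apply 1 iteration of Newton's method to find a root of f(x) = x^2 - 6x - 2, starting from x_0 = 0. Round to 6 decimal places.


Newton's method: x_(n+1) = x_n - f(x_n)/f'(x_n)
f(x) = x^2 - 6x - 2
f'(x) = 2x - 6

Iteration 1:
  f(0.000000) = -2.000000
  f'(0.000000) = -6.000000
  x_1 = 0.000000 - (-2.000000)/(-6.000000) = -0.333333

x_1 = -0.333333


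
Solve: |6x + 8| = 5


An absolute value equation |expr| = 5 gives two cases:
Case 1: 6x + 8 = 5
  6x = -3, so x = -1/2
Case 2: 6x + 8 = -5
  6x = -13, so x = -13/6

x = -13/6, x = -1/2


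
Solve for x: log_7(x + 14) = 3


Convert to exponential form: x + 14 = 7^3 = 343
x = 343 - 14 = 329
Check: log_7(329 + 14) = log_7(343) = log_7(343) = 3 ✓

x = 329


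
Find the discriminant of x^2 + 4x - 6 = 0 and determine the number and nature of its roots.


For ax^2 + bx + c = 0, discriminant D = b^2 - 4ac
Here a = 1, b = 4, c = -6
D = (4)^2 - 4(1)(-6) = 16 + 24 = 40

D = 40 > 0 but not a perfect square
The equation has 2 distinct real irrational roots.

Discriminant = 40, 2 distinct real irrational roots


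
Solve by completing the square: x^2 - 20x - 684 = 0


Start: x^2 - 20x - 684 = 0
Move constant: x^2 - 20x = 684
Half of -20 is -10, squared is 100
Add 100 to both sides: x^2 - 20x + 100 = 784
(x - 10)^2 = 784
x - 10 = ±28
x = 10 + 28 = 38 or x = 10 - 28 = -18

x = -18, x = 38


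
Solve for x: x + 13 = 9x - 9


Starting with: x + 13 = 9x - 9
Move all x terms to left: (1 - 9)x = -9 - 13
Simplify: -8x = -22
Divide both sides by -8: x = 11/4

x = 11/4


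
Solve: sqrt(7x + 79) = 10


Square both sides: 7x + 79 = 10^2 = 100
7x = 100 - 79 = 21
x = 3
Check: sqrt(7*3 + 79) = sqrt(100) = 10 ✓

x = 3


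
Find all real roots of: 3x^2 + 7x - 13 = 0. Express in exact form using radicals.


Using the quadratic formula: x = (-b ± sqrt(b^2 - 4ac)) / (2a)
Here a = 3, b = 7, c = -13
Discriminant = b^2 - 4ac = 7^2 - 4(3)(-13) = 49 + 156 = 205
Since discriminant = 205 > 0, there are two real roots.
x = (-7 ± sqrt(205)) / 6
Numerically: x ≈ 1.2196 or x ≈ -3.5530

x = (-7 + sqrt(205)) / 6 or x = (-7 - sqrt(205)) / 6


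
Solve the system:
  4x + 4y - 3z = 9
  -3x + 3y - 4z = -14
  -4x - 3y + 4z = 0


Using Cramer's rule. Expand each determinant along the first row.
D  = 4*[3*4 - (-4)*(-3)] - 4*[(-3)*4 - (-4)*(-4)] + (-3)*[(-3)*(-3) - 3*(-4)]
  = 4*(0) - 4*(-28) + (-3)*(21) = 49
Dx = 9*[3*4 - (-4)*(-3)] - 4*[(-14)*4 - (-4)*0] + (-3)*[(-14)*(-3) - 3*0]
  = 9*(0) - 4*(-56) + (-3)*(42) = 98
Dy = 4*[(-14)*4 - (-4)*0] - 9*[(-3)*4 - (-4)*(-4)] + (-3)*[(-3)*0 - (-14)*(-4)]
  = 4*(-56) - 9*(-28) + (-3)*(-56) = 196
Dz = 4*[3*0 - (-14)*(-3)] - 4*[(-3)*0 - (-14)*(-4)] + 9*[(-3)*(-3) - 3*(-4)]
  = 4*(-42) - 4*(-56) + 9*(21) = 245
x = Dx/D = 98/49 = 2, y = Dy/D = 196/49 = 4, z = Dz/D = 245/49 = 5
Check eq1: (4)(2) + (4)(4) + (-3)(5) = 9 = 9 ✓
Check eq2: (-3)(2) + (3)(4) + (-4)(5) = -14 = -14 ✓
Check eq3: (-4)(2) + (-3)(4) + (4)(5) = 0 = 0 ✓

x = 2, y = 4, z = 5


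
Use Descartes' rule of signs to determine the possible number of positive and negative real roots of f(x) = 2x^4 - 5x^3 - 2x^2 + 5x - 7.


Descartes' rule of signs:

For positive roots, count sign changes in f(x) = 2x^4 - 5x^3 - 2x^2 + 5x - 7:
Signs of coefficients: +, -, -, +, -
Number of sign changes: 3
Possible positive real roots: 3, 1

For negative roots, examine f(-x) = 2x^4 + 5x^3 - 2x^2 - 5x - 7:
Signs of coefficients: +, +, -, -, -
Number of sign changes: 1
Possible negative real roots: 1

Positive roots: 3 or 1; Negative roots: 1


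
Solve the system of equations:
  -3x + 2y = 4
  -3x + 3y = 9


Using Cramer's rule:
Determinant D = (-3)(3) - (-3)(2) = -9 + 6 = -3
Dx = (4)(3) - (9)(2) = 12 - 18 = -6
Dy = (-3)(9) - (-3)(4) = -27 + 12 = -15
x = Dx/D = -6/-3 = 2
y = Dy/D = -15/-3 = 5

x = 2, y = 5


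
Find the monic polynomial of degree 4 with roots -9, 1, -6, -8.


A monic polynomial with roots -9, 1, -6, -8 is:
p(x) = (x + 9)(x - 1)(x + 6)(x + 8)
After multiplying by (x + 9): x + 9
After multiplying by (x - 1): x^2 + 8x - 9
After multiplying by (x + 6): x^3 + 14x^2 + 39x - 54
After multiplying by (x + 8): x^4 + 22x^3 + 151x^2 + 258x - 432

x^4 + 22x^3 + 151x^2 + 258x - 432


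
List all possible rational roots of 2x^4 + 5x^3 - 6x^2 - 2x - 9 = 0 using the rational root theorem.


Rational root theorem: possible roots are ±p/q where:
  p divides the constant term (-9): p ∈ {1, 3, 9}
  q divides the leading coefficient (2): q ∈ {1, 2}

All possible rational roots: -9, -9/2, -3, -3/2, -1, -1/2, 1/2, 1, 3/2, 3, 9/2, 9

-9, -9/2, -3, -3/2, -1, -1/2, 1/2, 1, 3/2, 3, 9/2, 9


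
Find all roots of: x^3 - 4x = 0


The constant term is 0, so x = 0 is a root. Factor out x:
  x^2 - 4 = 0
Solve the quadratic x^2 - 4 = 0: discriminant = 0^2 - 4(1)(-4) = 0 + 16 = 16.
sqrt(16) = 4, so x = (0 ± 4)/2: x = 2 or x = -2.
Collecting all roots found:

x = -2, x = 0, x = 2


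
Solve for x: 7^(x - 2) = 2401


Express both sides with the same base.
2401 = 7^4
Since the bases match, equate exponents: x - 2 = 4
So x = 4 - (-2) = 6

x = 6


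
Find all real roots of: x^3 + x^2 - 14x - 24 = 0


Let p(x) = x^3 + x^2 - 14x - 24. By the rational root theorem (leading coefficient 1), any rational root is an integer divisor of 24: try ±1, ±2, ... in turn.
Test x = 1: value = -36 ≠ 0.
Test x = -1: value = -10 ≠ 0.
Test x = 2: value = -40 ≠ 0.
Test x = -2: value = 0 ✓, so (x + 2) is a factor.
Synthetic division by (x + 2): bring down 1; 1(-2) + 1 = -1; (-1)(-2) - 14 = -12; (-12)(-2) - 24 = 0 → quotient x^2 - x - 12, remainder 0.
Solve the quadratic x^2 - x - 12 = 0: discriminant = (-1)^2 - 4(1)(-12) = 1 + 48 = 49.
sqrt(49) = 7, so x = (1 ± 7)/2: x = 4 or x = -3.

x = -3, x = -2, x = 4


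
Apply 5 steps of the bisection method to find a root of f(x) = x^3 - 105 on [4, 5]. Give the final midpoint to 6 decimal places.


f(x) = x^3 - 105
f(4) = -41 < 0
f(5) = 20 > 0

Step 1: midpoint = (4.000000 + 5.000000)/2 = 4.500000
  f(4.500000) = -13.875000
  f(mid) < 0, so root is in [4.500000, 5.000000]

Step 2: midpoint = (4.500000 + 5.000000)/2 = 4.750000
  f(4.750000) = 2.171875
  f(mid) > 0, so root is in [4.500000, 4.750000]

Step 3: midpoint = (4.500000 + 4.750000)/2 = 4.625000
  f(4.625000) = -6.068359
  f(mid) < 0, so root is in [4.625000, 4.750000]

Step 4: midpoint = (4.625000 + 4.750000)/2 = 4.687500
  f(4.687500) = -2.003174
  f(mid) < 0, so root is in [4.687500, 4.750000]

Step 5: midpoint = (4.687500 + 4.750000)/2 = 4.718750
  f(4.718750) = 0.070526
  f(mid) > 0, so root is in [4.687500, 4.718750]

midpoint = 4.718750


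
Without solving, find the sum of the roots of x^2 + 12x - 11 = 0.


By Vieta's formulas for ax^2 + bx + c = 0:
  Sum of roots = -b/a
  Product of roots = c/a

Here a = 1, b = 12, c = -11
Sum = -(12)/1 = -12
Product = -11/1 = -11

Sum = -12


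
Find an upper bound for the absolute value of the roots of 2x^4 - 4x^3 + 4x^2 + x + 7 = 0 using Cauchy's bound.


Cauchy's bound: all roots r satisfy |r| <= 1 + max(|a_i/a_n|) for i = 0,...,n-1
where a_n is the leading coefficient.

Coefficients: [2, -4, 4, 1, 7]
Leading coefficient a_n = 2
Ratios |a_i/a_n|: 2, 2, 1/2, 7/2
Maximum ratio: 7/2
Cauchy's bound: |r| <= 1 + 7/2 = 9/2

Upper bound = 9/2


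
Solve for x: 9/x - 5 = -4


Subtract -5 from both sides: 9/x = 1
Multiply both sides by x: 9 = 1 * x
Divide by 1: x = 9

x = 9


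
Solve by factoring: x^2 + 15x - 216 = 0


We need two numbers that multiply to -216 and add to 15.
Those numbers are 24 and -9 (since 24 * (-9) = -216 and 24 + (-9) = 15).
So x^2 + 15x - 216 = (x + 24)(x - 9) = 0
Setting each factor to zero: x = -24 or x = 9

x = -24, x = 9


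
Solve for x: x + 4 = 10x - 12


Starting with: x + 4 = 10x - 12
Move all x terms to left: (1 - 10)x = -12 - 4
Simplify: -9x = -16
Divide both sides by -9: x = 16/9

x = 16/9


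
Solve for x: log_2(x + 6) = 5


Convert to exponential form: x + 6 = 2^5 = 32
x = 32 - 6 = 26
Check: log_2(26 + 6) = log_2(32) = log_2(32) = 5 ✓

x = 26


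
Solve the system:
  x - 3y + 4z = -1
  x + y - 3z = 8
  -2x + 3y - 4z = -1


Using Cramer's rule. Expand each determinant along the first row.
D  = 1*[1*(-4) - (-3)*3] - (-3)*[1*(-4) - (-3)*(-2)] + 4*[1*3 - 1*(-2)]
  = 1*(5) - (-3)*(-10) + 4*(5) = -5
Dx = (-1)*[1*(-4) - (-3)*3] - (-3)*[8*(-4) - (-3)*(-1)] + 4*[8*3 - 1*(-1)]
  = (-1)*(5) - (-3)*(-35) + 4*(25) = -10
Dy = 1*[8*(-4) - (-3)*(-1)] - (-1)*[1*(-4) - (-3)*(-2)] + 4*[1*(-1) - 8*(-2)]
  = 1*(-35) - (-1)*(-10) + 4*(15) = 15
Dz = 1*[1*(-1) - 8*3] - (-3)*[1*(-1) - 8*(-2)] + (-1)*[1*3 - 1*(-2)]
  = 1*(-25) - (-3)*(15) + (-1)*(5) = 15
x = Dx/D = -10/-5 = 2, y = Dy/D = 15/-5 = -3, z = Dz/D = 15/-5 = -3
Check eq1: (1)(2) + (-3)(-3) + (4)(-3) = -1 = -1 ✓
Check eq2: (1)(2) + (1)(-3) + (-3)(-3) = 8 = 8 ✓
Check eq3: (-2)(2) + (3)(-3) + (-4)(-3) = -1 = -1 ✓

x = 2, y = -3, z = -3


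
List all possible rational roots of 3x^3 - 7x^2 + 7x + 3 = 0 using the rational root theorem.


Rational root theorem: possible roots are ±p/q where:
  p divides the constant term (3): p ∈ {1, 3}
  q divides the leading coefficient (3): q ∈ {1, 3}

All possible rational roots: -3, -1, -1/3, 1/3, 1, 3

-3, -1, -1/3, 1/3, 1, 3


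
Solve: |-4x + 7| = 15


An absolute value equation |expr| = 15 gives two cases:
Case 1: -4x + 7 = 15
  -4x = 8, so x = -2
Case 2: -4x + 7 = -15
  -4x = -22, so x = 11/2

x = -2, x = 11/2


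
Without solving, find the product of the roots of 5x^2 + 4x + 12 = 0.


By Vieta's formulas for ax^2 + bx + c = 0:
  Sum of roots = -b/a
  Product of roots = c/a

Here a = 5, b = 4, c = 12
Sum = -(4)/5 = -4/5
Product = 12/5 = 12/5

Product = 12/5


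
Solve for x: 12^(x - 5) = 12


Express both sides with the same base.
12 = 12^1
Since the bases match, equate exponents: x - 5 = 1
So x = 1 - (-5) = 6

x = 6


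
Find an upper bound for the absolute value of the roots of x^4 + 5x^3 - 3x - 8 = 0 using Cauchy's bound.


Cauchy's bound: all roots r satisfy |r| <= 1 + max(|a_i/a_n|) for i = 0,...,n-1
where a_n is the leading coefficient.

Coefficients: [1, 5, 0, -3, -8]
Leading coefficient a_n = 1
Ratios |a_i/a_n|: 5, 0, 3, 8
Maximum ratio: 8
Cauchy's bound: |r| <= 1 + 8 = 9

Upper bound = 9


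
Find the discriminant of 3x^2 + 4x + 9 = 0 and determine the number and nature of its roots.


For ax^2 + bx + c = 0, discriminant D = b^2 - 4ac
Here a = 3, b = 4, c = 9
D = (4)^2 - 4(3)(9) = 16 - 108 = -92

D = -92 < 0
The equation has no real roots (2 complex conjugate roots).

Discriminant = -92, no real roots (2 complex conjugate roots)


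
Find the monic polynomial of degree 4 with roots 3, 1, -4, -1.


A monic polynomial with roots 3, 1, -4, -1 is:
p(x) = (x - 3)(x - 1)(x + 4)(x + 1)
After multiplying by (x - 3): x - 3
After multiplying by (x - 1): x^2 - 4x + 3
After multiplying by (x + 4): x^3 - 13x + 12
After multiplying by (x + 1): x^4 + x^3 - 13x^2 - x + 12

x^4 + x^3 - 13x^2 - x + 12


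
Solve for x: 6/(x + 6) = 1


Multiply both sides by (x + 6): 6 = 1(x + 6)
Distribute: 6 = x + 6
x = 6 - 6 = 0
x = 0

x = 0


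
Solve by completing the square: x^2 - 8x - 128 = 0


Start: x^2 - 8x - 128 = 0
Move constant: x^2 - 8x = 128
Half of -8 is -4, squared is 16
Add 16 to both sides: x^2 - 8x + 16 = 144
(x - 4)^2 = 144
x - 4 = ±12
x = 4 + 12 = 16 or x = 4 - 12 = -8

x = -8, x = 16


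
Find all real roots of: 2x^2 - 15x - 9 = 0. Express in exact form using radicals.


Using the quadratic formula: x = (-b ± sqrt(b^2 - 4ac)) / (2a)
Here a = 2, b = -15, c = -9
Discriminant = b^2 - 4ac = (-15)^2 - 4(2)(-9) = 225 + 72 = 297
Since discriminant = 297 > 0, there are two real roots.
x = (15 ± 3*sqrt(33)) / 4
Numerically: x ≈ 8.0584 or x ≈ -0.5584

x = (15 + 3*sqrt(33)) / 4 or x = (15 - 3*sqrt(33)) / 4


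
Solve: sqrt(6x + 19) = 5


Square both sides: 6x + 19 = 5^2 = 25
6x = 25 - 19 = 6
x = 1
Check: sqrt(6*1 + 19) = sqrt(25) = 5 ✓

x = 1


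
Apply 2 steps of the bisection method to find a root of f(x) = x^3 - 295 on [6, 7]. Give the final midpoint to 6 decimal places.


f(x) = x^3 - 295
f(6) = -79 < 0
f(7) = 48 > 0

Step 1: midpoint = (6.000000 + 7.000000)/2 = 6.500000
  f(6.500000) = -20.375000
  f(mid) < 0, so root is in [6.500000, 7.000000]

Step 2: midpoint = (6.500000 + 7.000000)/2 = 6.750000
  f(6.750000) = 12.546875
  f(mid) > 0, so root is in [6.500000, 6.750000]

midpoint = 6.750000


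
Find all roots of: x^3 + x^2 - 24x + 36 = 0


Let p(x) = x^3 + x^2 - 24x + 36. By the rational root theorem (leading coefficient 1), any rational root is an integer divisor of 36: try ±1, ±2, ... in turn.
Test x = 1: value = 14 ≠ 0.
Test x = -1: value = 60 ≠ 0.
Test x = 2: value = 0 ✓, so (x - 2) is a factor.
Synthetic division by (x - 2): bring down 1; 1(2) + 1 = 3; 3(2) - 24 = -18; (-18)(2) + 36 = 0 → quotient x^2 + 3x - 18, remainder 0.
Solve the quadratic x^2 + 3x - 18 = 0: discriminant = 3^2 - 4(1)(-18) = 9 + 72 = 81.
sqrt(81) = 9, so x = (-3 ± 9)/2: x = 3 or x = -6.
Collecting all roots found:

x = -6, x = 2, x = 3


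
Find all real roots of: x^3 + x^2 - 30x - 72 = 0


Let p(x) = x^3 + x^2 - 30x - 72. By the rational root theorem (leading coefficient 1), any rational root is an integer divisor of 72: try ±1, ±2, ... in turn.
Test x = 1: value = -100 ≠ 0.
Test x = -1: value = -42 ≠ 0.
Test x = 2: value = -120 ≠ 0.
Test x = -2: value = -16 ≠ 0.
Test x = 3: value = -126 ≠ 0.
Test x = -3: value = 0 ✓, so (x + 3) is a factor.
Synthetic division by (x + 3): bring down 1; 1(-3) + 1 = -2; (-2)(-3) - 30 = -24; (-24)(-3) - 72 = 0 → quotient x^2 - 2x - 24, remainder 0.
Solve the quadratic x^2 - 2x - 24 = 0: discriminant = (-2)^2 - 4(1)(-24) = 4 + 96 = 100.
sqrt(100) = 10, so x = (2 ± 10)/2: x = 6 or x = -4.

x = -4, x = -3, x = 6


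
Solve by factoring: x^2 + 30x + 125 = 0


We need two numbers that multiply to 125 and add to 30.
Those numbers are 5 and 25 (since 5 * 25 = 125 and 5 + 25 = 30).
So x^2 + 30x + 125 = (x + 5)(x + 25) = 0
Setting each factor to zero: x = -5 or x = -25

x = -25, x = -5


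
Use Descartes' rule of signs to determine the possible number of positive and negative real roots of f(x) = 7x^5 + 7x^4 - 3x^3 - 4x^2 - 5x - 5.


Descartes' rule of signs:

For positive roots, count sign changes in f(x) = 7x^5 + 7x^4 - 3x^3 - 4x^2 - 5x - 5:
Signs of coefficients: +, +, -, -, -, -
Number of sign changes: 1
Possible positive real roots: 1

For negative roots, examine f(-x) = -7x^5 + 7x^4 + 3x^3 - 4x^2 + 5x - 5:
Signs of coefficients: -, +, +, -, +, -
Number of sign changes: 4
Possible negative real roots: 4, 2, 0

Positive roots: 1; Negative roots: 4 or 2 or 0


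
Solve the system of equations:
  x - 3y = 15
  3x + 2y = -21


Using Cramer's rule:
Determinant D = (1)(2) - (3)(-3) = 2 + 9 = 11
Dx = (15)(2) - (-21)(-3) = 30 - 63 = -33
Dy = (1)(-21) - (3)(15) = -21 - 45 = -66
x = Dx/D = -33/11 = -3
y = Dy/D = -66/11 = -6

x = -3, y = -6


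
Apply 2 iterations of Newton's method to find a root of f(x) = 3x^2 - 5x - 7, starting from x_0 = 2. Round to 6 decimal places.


Newton's method: x_(n+1) = x_n - f(x_n)/f'(x_n)
f(x) = 3x^2 - 5x - 7
f'(x) = 6x - 5

Iteration 1:
  f(2.000000) = -5.000000
  f'(2.000000) = 7.000000
  x_1 = 2.000000 - (-5.000000)/(7.000000) = 2.714286

Iteration 2:
  f(2.714286) = 1.530612
  f'(2.714286) = 11.285714
  x_2 = 2.714286 - (1.530612)/(11.285714) = 2.578662

x_2 = 2.578662


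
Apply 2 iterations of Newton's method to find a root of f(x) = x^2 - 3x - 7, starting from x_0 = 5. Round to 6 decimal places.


Newton's method: x_(n+1) = x_n - f(x_n)/f'(x_n)
f(x) = x^2 - 3x - 7
f'(x) = 2x - 3

Iteration 1:
  f(5.000000) = 3.000000
  f'(5.000000) = 7.000000
  x_1 = 5.000000 - (3.000000)/(7.000000) = 4.571429

Iteration 2:
  f(4.571429) = 0.183673
  f'(4.571429) = 6.142857
  x_2 = 4.571429 - (0.183673)/(6.142857) = 4.541528

x_2 = 4.541528


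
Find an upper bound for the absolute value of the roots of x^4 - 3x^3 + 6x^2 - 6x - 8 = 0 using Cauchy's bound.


Cauchy's bound: all roots r satisfy |r| <= 1 + max(|a_i/a_n|) for i = 0,...,n-1
where a_n is the leading coefficient.

Coefficients: [1, -3, 6, -6, -8]
Leading coefficient a_n = 1
Ratios |a_i/a_n|: 3, 6, 6, 8
Maximum ratio: 8
Cauchy's bound: |r| <= 1 + 8 = 9

Upper bound = 9


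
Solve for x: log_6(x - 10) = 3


Convert to exponential form: x - 10 = 6^3 = 216
x = 216 + 10 = 226
Check: log_6(226 - 10) = log_6(216) = log_6(216) = 3 ✓

x = 226


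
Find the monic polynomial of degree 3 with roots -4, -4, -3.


A monic polynomial with roots -4, -4, -3 is:
p(x) = (x + 4)(x + 4)(x + 3)
After multiplying by (x + 4): x + 4
After multiplying by (x + 4): x^2 + 8x + 16
After multiplying by (x + 3): x^3 + 11x^2 + 40x + 48

x^3 + 11x^2 + 40x + 48


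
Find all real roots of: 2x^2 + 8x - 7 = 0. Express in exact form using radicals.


Using the quadratic formula: x = (-b ± sqrt(b^2 - 4ac)) / (2a)
Here a = 2, b = 8, c = -7
Discriminant = b^2 - 4ac = 8^2 - 4(2)(-7) = 64 + 56 = 120
Since discriminant = 120 > 0, there are two real roots.
x = (-8 ± 2*sqrt(30)) / 4
Simplifying: x = (-4 ± sqrt(30)) / 2
Numerically: x ≈ 0.7386 or x ≈ -4.7386

x = (-4 + sqrt(30)) / 2 or x = (-4 - sqrt(30)) / 2


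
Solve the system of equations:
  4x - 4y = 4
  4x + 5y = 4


Using Cramer's rule:
Determinant D = (4)(5) - (4)(-4) = 20 + 16 = 36
Dx = (4)(5) - (4)(-4) = 20 + 16 = 36
Dy = (4)(4) - (4)(4) = 16 - 16 = 0
x = Dx/D = 36/36 = 1
y = Dy/D = 0/36 = 0

x = 1, y = 0


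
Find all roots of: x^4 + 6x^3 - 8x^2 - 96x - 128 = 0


Let p(x) = x^4 + 6x^3 - 8x^2 - 96x - 128. By the rational root theorem (leading coefficient 1), any rational root is an integer divisor of 128: try ±1, ±2, ... in turn.
Test x = 1: value = -225 ≠ 0.
Test x = -1: value = -45 ≠ 0.
Test x = 2: value = -288 ≠ 0.
Test x = -2: value = 0 ✓, so (x + 2) is a factor.
Synthetic division by (x + 2): bring down 1; 1(-2) + 6 = 4; 4(-2) - 8 = -16; (-16)(-2) - 96 = -64; (-64)(-2) - 128 = 0 → quotient x^3 + 4x^2 - 16x - 64, remainder 0.
Continue with the quotient x^3 + 4x^2 - 16x - 64 (candidates must divide 64; re-test x = -2 first in case it repeats).
Test x = -2: value = -24 ≠ 0.
Test x = 4: value = 0 ✓, so (x - 4) is a factor.
Synthetic division by (x - 4): bring down 1; 1(4) + 4 = 8; 8(4) - 16 = 16; 16(4) - 64 = 0 → quotient x^2 + 8x + 16, remainder 0.
Solve the quadratic x^2 + 8x + 16 = 0: discriminant = 8^2 - 4(1)(16) = 64 - 64 = 0.
Discriminant = 0, so a double root: x = -8/2 = -4.
Collecting all roots found:

x = -4 (multiplicity 2), x = -2, x = 4


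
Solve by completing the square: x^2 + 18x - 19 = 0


Start: x^2 + 18x - 19 = 0
Move constant: x^2 + 18x = 19
Half of 18 is 9, squared is 81
Add 81 to both sides: x^2 + 18x + 81 = 100
(x + 9)^2 = 100
x + 9 = ±10
x = -9 + 10 = 1 or x = -9 - 10 = -19

x = -19, x = 1


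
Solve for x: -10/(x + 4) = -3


Multiply both sides by (x + 4): -10 = -3(x + 4)
Distribute: -10 = -3x - 12
-3x = -10 + 12 = 2
x = -2/3

x = -2/3


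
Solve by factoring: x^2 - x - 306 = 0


We need two numbers that multiply to -306 and add to -1.
Those numbers are -18 and 17 (since (-18) * 17 = -306 and (-18) + 17 = -1).
So x^2 - x - 306 = (x - 18)(x + 17) = 0
Setting each factor to zero: x = 18 or x = -17

x = -17, x = 18


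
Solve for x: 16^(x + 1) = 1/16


Express both sides with the same base.
1/16 = 16^(-1)
Since the bases match, equate exponents: x + 1 = -1
So x = -1 - (1) = -2

x = -2


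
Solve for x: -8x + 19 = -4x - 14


Starting with: -8x + 19 = -4x - 14
Move all x terms to left: (-8 + 4)x = -14 - 19
Simplify: -4x = -33
Divide both sides by -4: x = 33/4

x = 33/4


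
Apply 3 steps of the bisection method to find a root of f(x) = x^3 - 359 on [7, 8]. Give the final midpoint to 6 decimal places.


f(x) = x^3 - 359
f(7) = -16 < 0
f(8) = 153 > 0

Step 1: midpoint = (7.000000 + 8.000000)/2 = 7.500000
  f(7.500000) = 62.875000
  f(mid) > 0, so root is in [7.000000, 7.500000]

Step 2: midpoint = (7.000000 + 7.500000)/2 = 7.250000
  f(7.250000) = 22.078125
  f(mid) > 0, so root is in [7.000000, 7.250000]

Step 3: midpoint = (7.000000 + 7.250000)/2 = 7.125000
  f(7.125000) = 2.705078
  f(mid) > 0, so root is in [7.000000, 7.125000]

midpoint = 7.125000


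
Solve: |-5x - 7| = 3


An absolute value equation |expr| = 3 gives two cases:
Case 1: -5x - 7 = 3
  -5x = 10, so x = -2
Case 2: -5x - 7 = -3
  -5x = 4, so x = -4/5

x = -2, x = -4/5


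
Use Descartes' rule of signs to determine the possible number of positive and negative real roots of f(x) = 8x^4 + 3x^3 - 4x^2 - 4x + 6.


Descartes' rule of signs:

For positive roots, count sign changes in f(x) = 8x^4 + 3x^3 - 4x^2 - 4x + 6:
Signs of coefficients: +, +, -, -, +
Number of sign changes: 2
Possible positive real roots: 2, 0

For negative roots, examine f(-x) = 8x^4 - 3x^3 - 4x^2 + 4x + 6:
Signs of coefficients: +, -, -, +, +
Number of sign changes: 2
Possible negative real roots: 2, 0

Positive roots: 2 or 0; Negative roots: 2 or 0


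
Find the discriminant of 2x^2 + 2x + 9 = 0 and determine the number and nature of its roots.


For ax^2 + bx + c = 0, discriminant D = b^2 - 4ac
Here a = 2, b = 2, c = 9
D = (2)^2 - 4(2)(9) = 4 - 72 = -68

D = -68 < 0
The equation has no real roots (2 complex conjugate roots).

Discriminant = -68, no real roots (2 complex conjugate roots)


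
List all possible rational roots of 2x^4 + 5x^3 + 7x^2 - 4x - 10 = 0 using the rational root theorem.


Rational root theorem: possible roots are ±p/q where:
  p divides the constant term (-10): p ∈ {1, 2, 5, 10}
  q divides the leading coefficient (2): q ∈ {1, 2}

All possible rational roots: -10, -5, -5/2, -2, -1, -1/2, 1/2, 1, 2, 5/2, 5, 10

-10, -5, -5/2, -2, -1, -1/2, 1/2, 1, 2, 5/2, 5, 10


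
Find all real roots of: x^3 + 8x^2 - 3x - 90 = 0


Let p(x) = x^3 + 8x^2 - 3x - 90. By the rational root theorem (leading coefficient 1), any rational root is an integer divisor of 90: try ±1, ±2, ... in turn.
Test x = 1: value = -84 ≠ 0.
Test x = -1: value = -80 ≠ 0.
Test x = 2: value = -56 ≠ 0.
Test x = -2: value = -60 ≠ 0.
Test x = 3: value = 0 ✓, so (x - 3) is a factor.
Synthetic division by (x - 3): bring down 1; 1(3) + 8 = 11; 11(3) - 3 = 30; 30(3) - 90 = 0 → quotient x^2 + 11x + 30, remainder 0.
Solve the quadratic x^2 + 11x + 30 = 0: discriminant = 11^2 - 4(1)(30) = 121 - 120 = 1.
sqrt(1) = 1, so x = (-11 ± 1)/2: x = -5 or x = -6.

x = -6, x = -5, x = 3


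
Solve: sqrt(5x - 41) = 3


Square both sides: 5x - 41 = 3^2 = 9
5x = 9 + 41 = 50
x = 10
Check: sqrt(5*10 - 41) = sqrt(9) = 3 ✓

x = 10


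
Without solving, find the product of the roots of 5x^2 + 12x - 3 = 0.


By Vieta's formulas for ax^2 + bx + c = 0:
  Sum of roots = -b/a
  Product of roots = c/a

Here a = 5, b = 12, c = -3
Sum = -(12)/5 = -12/5
Product = -3/5 = -3/5

Product = -3/5


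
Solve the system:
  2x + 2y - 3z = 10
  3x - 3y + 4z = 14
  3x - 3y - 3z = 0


Using Cramer's rule. Expand each determinant along the first row.
D  = 2*[(-3)*(-3) - 4*(-3)] - 2*[3*(-3) - 4*3] + (-3)*[3*(-3) - (-3)*3]
  = 2*(21) - 2*(-21) + (-3)*(0) = 84
Dx = 10*[(-3)*(-3) - 4*(-3)] - 2*[14*(-3) - 4*0] + (-3)*[14*(-3) - (-3)*0]
  = 10*(21) - 2*(-42) + (-3)*(-42) = 420
Dy = 2*[14*(-3) - 4*0] - 10*[3*(-3) - 4*3] + (-3)*[3*0 - 14*3]
  = 2*(-42) - 10*(-21) + (-3)*(-42) = 252
Dz = 2*[(-3)*0 - 14*(-3)] - 2*[3*0 - 14*3] + 10*[3*(-3) - (-3)*3]
  = 2*(42) - 2*(-42) + 10*(0) = 168
x = Dx/D = 420/84 = 5, y = Dy/D = 252/84 = 3, z = Dz/D = 168/84 = 2
Check eq1: (2)(5) + (2)(3) + (-3)(2) = 10 = 10 ✓
Check eq2: (3)(5) + (-3)(3) + (4)(2) = 14 = 14 ✓
Check eq3: (3)(5) + (-3)(3) + (-3)(2) = 0 = 0 ✓

x = 5, y = 3, z = 2


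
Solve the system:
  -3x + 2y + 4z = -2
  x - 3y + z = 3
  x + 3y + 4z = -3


Using Cramer's rule. Expand each determinant along the first row.
D  = (-3)*[(-3)*4 - 1*3] - 2*[1*4 - 1*1] + 4*[1*3 - (-3)*1]
  = (-3)*(-15) - 2*(3) + 4*(6) = 63
Dx = (-2)*[(-3)*4 - 1*3] - 2*[3*4 - 1*(-3)] + 4*[3*3 - (-3)*(-3)]
  = (-2)*(-15) - 2*(15) + 4*(0) = 0
Dy = (-3)*[3*4 - 1*(-3)] - (-2)*[1*4 - 1*1] + 4*[1*(-3) - 3*1]
  = (-3)*(15) - (-2)*(3) + 4*(-6) = -63
Dz = (-3)*[(-3)*(-3) - 3*3] - 2*[1*(-3) - 3*1] + (-2)*[1*3 - (-3)*1]
  = (-3)*(0) - 2*(-6) + (-2)*(6) = 0
x = Dx/D = 0/63 = 0, y = Dy/D = -63/63 = -1, z = Dz/D = 0/63 = 0
Check eq1: (-3)(0) + (2)(-1) + (4)(0) = -2 = -2 ✓
Check eq2: (1)(0) + (-3)(-1) + (1)(0) = 3 = 3 ✓
Check eq3: (1)(0) + (3)(-1) + (4)(0) = -3 = -3 ✓

x = 0, y = -1, z = 0


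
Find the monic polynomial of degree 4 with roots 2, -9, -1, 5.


A monic polynomial with roots 2, -9, -1, 5 is:
p(x) = (x - 2)(x + 9)(x + 1)(x - 5)
After multiplying by (x - 2): x - 2
After multiplying by (x + 9): x^2 + 7x - 18
After multiplying by (x + 1): x^3 + 8x^2 - 11x - 18
After multiplying by (x - 5): x^4 + 3x^3 - 51x^2 + 37x + 90

x^4 + 3x^3 - 51x^2 + 37x + 90


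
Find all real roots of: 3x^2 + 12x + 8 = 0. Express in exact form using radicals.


Using the quadratic formula: x = (-b ± sqrt(b^2 - 4ac)) / (2a)
Here a = 3, b = 12, c = 8
Discriminant = b^2 - 4ac = 12^2 - 4(3)(8) = 144 - 96 = 48
Since discriminant = 48 > 0, there are two real roots.
x = (-12 ± 4*sqrt(3)) / 6
Simplifying: x = (-6 ± 2*sqrt(3)) / 3
Numerically: x ≈ -0.8453 or x ≈ -3.1547

x = (-6 + 2*sqrt(3)) / 3 or x = (-6 - 2*sqrt(3)) / 3


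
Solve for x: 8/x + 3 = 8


Subtract 3 from both sides: 8/x = 5
Multiply both sides by x: 8 = 5 * x
Divide by 5: x = 8/5

x = 8/5


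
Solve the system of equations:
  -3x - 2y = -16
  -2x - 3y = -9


Using Cramer's rule:
Determinant D = (-3)(-3) - (-2)(-2) = 9 - 4 = 5
Dx = (-16)(-3) - (-9)(-2) = 48 - 18 = 30
Dy = (-3)(-9) - (-2)(-16) = 27 - 32 = -5
x = Dx/D = 30/5 = 6
y = Dy/D = -5/5 = -1

x = 6, y = -1


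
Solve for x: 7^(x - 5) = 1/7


Express both sides with the same base.
1/7 = 7^(-1)
Since the bases match, equate exponents: x - 5 = -1
So x = -1 - (-5) = 4

x = 4


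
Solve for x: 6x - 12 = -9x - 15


Starting with: 6x - 12 = -9x - 15
Move all x terms to left: (6 + 9)x = -15 + 12
Simplify: 15x = -3
Divide both sides by 15: x = -1/5

x = -1/5


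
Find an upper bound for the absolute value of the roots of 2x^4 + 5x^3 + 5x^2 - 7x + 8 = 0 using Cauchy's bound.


Cauchy's bound: all roots r satisfy |r| <= 1 + max(|a_i/a_n|) for i = 0,...,n-1
where a_n is the leading coefficient.

Coefficients: [2, 5, 5, -7, 8]
Leading coefficient a_n = 2
Ratios |a_i/a_n|: 5/2, 5/2, 7/2, 4
Maximum ratio: 4
Cauchy's bound: |r| <= 1 + 4 = 5

Upper bound = 5
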